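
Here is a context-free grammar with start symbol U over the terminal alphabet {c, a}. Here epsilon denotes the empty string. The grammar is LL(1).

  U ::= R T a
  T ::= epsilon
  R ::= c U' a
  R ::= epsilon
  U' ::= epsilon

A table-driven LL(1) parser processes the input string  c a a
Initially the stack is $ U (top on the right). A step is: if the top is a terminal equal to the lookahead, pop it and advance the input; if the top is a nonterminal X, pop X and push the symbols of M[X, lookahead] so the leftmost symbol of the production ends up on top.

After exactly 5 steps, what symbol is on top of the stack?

T

step 1: stack=$ U  input=c a a $  — expand U ::= R T a
step 2: stack=$ a T R  input=c a a $  — expand R ::= c U' a
step 3: stack=$ a T a U' c  input=c a a $  — match c
step 4: stack=$ a T a U'  input=a a $  — expand U' ::= epsilon
step 5: stack=$ a T a  input=a a $  — match a
Stack after step 5: $ a T (top = T).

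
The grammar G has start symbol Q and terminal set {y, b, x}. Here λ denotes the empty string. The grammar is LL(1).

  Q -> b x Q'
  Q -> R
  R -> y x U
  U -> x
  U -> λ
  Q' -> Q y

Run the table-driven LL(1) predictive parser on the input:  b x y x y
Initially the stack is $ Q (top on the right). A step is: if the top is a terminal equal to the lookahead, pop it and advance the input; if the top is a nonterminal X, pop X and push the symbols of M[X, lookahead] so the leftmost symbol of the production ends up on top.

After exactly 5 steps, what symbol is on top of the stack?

step 1: stack=$ Q  input=b x y x y $  — expand Q -> b x Q'
step 2: stack=$ Q' x b  input=b x y x y $  — match b
step 3: stack=$ Q' x  input=x y x y $  — match x
step 4: stack=$ Q'  input=y x y $  — expand Q' -> Q y
step 5: stack=$ y Q  input=y x y $  — expand Q -> R
Stack after step 5: $ y R (top = R).

R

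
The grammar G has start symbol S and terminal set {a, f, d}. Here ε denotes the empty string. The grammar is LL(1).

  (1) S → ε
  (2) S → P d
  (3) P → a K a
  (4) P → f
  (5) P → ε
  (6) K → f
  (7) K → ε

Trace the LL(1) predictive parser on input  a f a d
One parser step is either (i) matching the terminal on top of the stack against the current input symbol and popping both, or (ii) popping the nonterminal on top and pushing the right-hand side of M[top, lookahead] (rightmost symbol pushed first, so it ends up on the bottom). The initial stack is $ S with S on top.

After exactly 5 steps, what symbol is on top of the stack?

a

     Stack      Input      Action
  1  $ S        a f a d $  expand S → P d
  2  $ d P      a f a d $  expand P → a K a
  3  $ d a K a  a f a d $  match a
  4  $ d a K    f a d $    expand K → f
  5  $ d a f    f a d $    match f
Stack after step 5: $ d a (top = a).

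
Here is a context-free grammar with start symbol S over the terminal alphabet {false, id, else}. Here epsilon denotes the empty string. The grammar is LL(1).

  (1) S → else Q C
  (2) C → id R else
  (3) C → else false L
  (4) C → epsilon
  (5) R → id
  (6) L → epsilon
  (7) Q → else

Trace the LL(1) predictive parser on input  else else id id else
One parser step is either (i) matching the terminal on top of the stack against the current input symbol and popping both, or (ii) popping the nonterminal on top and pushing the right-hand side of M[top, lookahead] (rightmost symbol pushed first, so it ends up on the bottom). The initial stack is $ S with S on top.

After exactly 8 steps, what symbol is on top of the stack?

step 1: stack=$ S  input=else else id id else $  — expand S → else Q C
step 2: stack=$ C Q else  input=else else id id else $  — match else
step 3: stack=$ C Q  input=else id id else $  — expand Q → else
step 4: stack=$ C else  input=else id id else $  — match else
step 5: stack=$ C  input=id id else $  — expand C → id R else
step 6: stack=$ else R id  input=id id else $  — match id
step 7: stack=$ else R  input=id else $  — expand R → id
step 8: stack=$ else id  input=id else $  — match id
Stack after step 8: $ else (top = else).

else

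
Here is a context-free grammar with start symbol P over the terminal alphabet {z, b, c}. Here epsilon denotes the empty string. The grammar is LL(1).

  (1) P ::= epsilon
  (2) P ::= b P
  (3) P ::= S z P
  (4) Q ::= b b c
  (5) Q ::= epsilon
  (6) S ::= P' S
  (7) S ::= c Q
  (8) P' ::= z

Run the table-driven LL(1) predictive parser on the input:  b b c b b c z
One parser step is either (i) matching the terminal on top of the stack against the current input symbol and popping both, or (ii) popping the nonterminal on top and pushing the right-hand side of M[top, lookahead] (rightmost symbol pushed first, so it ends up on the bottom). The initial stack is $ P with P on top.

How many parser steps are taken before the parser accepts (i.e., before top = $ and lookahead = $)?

step 1: stack=$ P  input=b b c b b c z $  — expand P ::= b P
step 2: stack=$ P b  input=b b c b b c z $  — match b
step 3: stack=$ P  input=b c b b c z $  — expand P ::= b P
step 4: stack=$ P b  input=b c b b c z $  — match b
step 5: stack=$ P  input=c b b c z $  — expand P ::= S z P
step 6: stack=$ P z S  input=c b b c z $  — expand S ::= c Q
step 7: stack=$ P z Q c  input=c b b c z $  — match c
step 8: stack=$ P z Q  input=b b c z $  — expand Q ::= b b c
step 9: stack=$ P z c b b  input=b b c z $  — match b
step 10: stack=$ P z c b  input=b c z $  — match b
step 11: stack=$ P z c  input=c z $  — match c
step 12: stack=$ P z  input=z $  — match z
step 13: stack=$ P  input=$  — expand P ::= epsilon
Accept reached after 13 steps.

13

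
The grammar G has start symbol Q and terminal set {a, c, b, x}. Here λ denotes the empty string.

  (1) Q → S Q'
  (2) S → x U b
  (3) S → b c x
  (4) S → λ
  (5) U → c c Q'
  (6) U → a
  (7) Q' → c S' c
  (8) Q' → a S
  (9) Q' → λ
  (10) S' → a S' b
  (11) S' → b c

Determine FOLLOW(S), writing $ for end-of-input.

{$, a, b, c}

FIRST(S) = {λ, b, x}
FIRST(U) = {a, c}
FIRST(Q') = {λ, a, c}
FIRST(S') = {a, b}
FIRST(Q) = {λ, a, b, c, x}  (via S Q')
FOLLOW(Q) includes $ since Q is the start symbol.
FOLLOW(Q): Q appears on no right-hand side. Thus FOLLOW(Q) = {$}.
FOLLOW(U): in S→x U b, U is followed by b with FIRST {b}. Thus FOLLOW(U) = {b}.
FOLLOW(Q'): in Q→S Q', the suffix after Q' is empty, so FOLLOW(Q') ⊇ FOLLOW(Q) = {$}; in U→c c Q', the suffix after Q' is empty, so FOLLOW(Q') ⊇ FOLLOW(U) = {b}. Thus FOLLOW(Q') = {$, b}.
FOLLOW(S): in Q→S Q', S is followed by Q' with FIRST {λ, a, c}; in Q→S Q', the suffix after S is nullable, so FOLLOW(S) ⊇ FOLLOW(Q) = {$}; in Q'→a S, the suffix after S is empty, so FOLLOW(S) ⊇ FOLLOW(Q') = {$, b}. Thus FOLLOW(S) = {$, a, b, c}.
FOLLOW(S'): in Q'→c S' c, S' is followed by c with FIRST {c}; in S'→a S' b, S' is followed by b with FIRST {b}. Thus FOLLOW(S') = {b, c}.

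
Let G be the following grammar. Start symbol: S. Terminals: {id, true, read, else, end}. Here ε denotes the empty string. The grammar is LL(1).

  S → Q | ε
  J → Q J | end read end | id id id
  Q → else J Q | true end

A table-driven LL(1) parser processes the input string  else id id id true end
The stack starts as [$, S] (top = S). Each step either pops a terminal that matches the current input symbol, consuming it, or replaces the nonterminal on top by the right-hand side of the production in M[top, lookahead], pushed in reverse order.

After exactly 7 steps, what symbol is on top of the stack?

step 1: stack=$ S  input=else id id id true end $  — expand S → Q
step 2: stack=$ Q  input=else id id id true end $  — expand Q → else J Q
step 3: stack=$ Q J else  input=else id id id true end $  — match else
step 4: stack=$ Q J  input=id id id true end $  — expand J → id id id
step 5: stack=$ Q id id id  input=id id id true end $  — match id
step 6: stack=$ Q id id  input=id id true end $  — match id
step 7: stack=$ Q id  input=id true end $  — match id
Stack after step 7: $ Q (top = Q).

Q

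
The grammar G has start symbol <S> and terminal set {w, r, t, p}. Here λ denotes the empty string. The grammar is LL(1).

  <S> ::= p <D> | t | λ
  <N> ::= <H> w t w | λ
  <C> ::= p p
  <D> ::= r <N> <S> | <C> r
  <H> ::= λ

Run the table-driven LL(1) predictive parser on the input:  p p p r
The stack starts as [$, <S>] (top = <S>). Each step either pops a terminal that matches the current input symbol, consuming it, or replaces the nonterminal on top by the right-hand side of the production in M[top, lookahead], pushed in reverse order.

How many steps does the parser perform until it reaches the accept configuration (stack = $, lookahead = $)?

7

step 1: stack=$ <S>  input=p p p r $  — expand <S> ::= p <D>
step 2: stack=$ <D> p  input=p p p r $  — match p
step 3: stack=$ <D>  input=p p r $  — expand <D> ::= <C> r
step 4: stack=$ r <C>  input=p p r $  — expand <C> ::= p p
step 5: stack=$ r p p  input=p p r $  — match p
step 6: stack=$ r p  input=p r $  — match p
step 7: stack=$ r  input=r $  — match r
Accept reached after 7 steps.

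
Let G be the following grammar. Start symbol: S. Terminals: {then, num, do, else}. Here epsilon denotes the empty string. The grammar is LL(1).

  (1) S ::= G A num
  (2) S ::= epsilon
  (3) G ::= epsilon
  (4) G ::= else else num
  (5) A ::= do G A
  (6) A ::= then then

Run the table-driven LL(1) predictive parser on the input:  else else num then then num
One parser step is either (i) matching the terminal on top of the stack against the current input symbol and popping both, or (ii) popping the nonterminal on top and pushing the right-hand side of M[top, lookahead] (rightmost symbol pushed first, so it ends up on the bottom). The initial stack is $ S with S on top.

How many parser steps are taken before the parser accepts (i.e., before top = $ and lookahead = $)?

     Stack                  Input                          Action
  1  $ S                    else else num then then num $  expand S ::= G A num
  2  $ num A G              else else num then then num $  expand G ::= else else num
  3  $ num A num else else  else else num then then num $  match else
  4  $ num A num else       else num then then num $       match else
  5  $ num A num            num then then num $            match num
  6  $ num A                then then num $                expand A ::= then then
  7  $ num then then        then then num $                match then
  8  $ num then             then num $                     match then
  9  $ num                  num $                          match num
Accept reached after 9 steps.

9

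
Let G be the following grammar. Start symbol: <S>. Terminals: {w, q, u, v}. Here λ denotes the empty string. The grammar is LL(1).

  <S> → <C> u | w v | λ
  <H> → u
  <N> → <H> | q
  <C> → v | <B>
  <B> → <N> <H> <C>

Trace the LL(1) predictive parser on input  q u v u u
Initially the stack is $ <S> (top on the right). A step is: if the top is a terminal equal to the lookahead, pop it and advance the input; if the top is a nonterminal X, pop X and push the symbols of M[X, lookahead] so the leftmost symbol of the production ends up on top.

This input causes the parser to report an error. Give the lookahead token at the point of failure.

u

step 1: stack=$ <S>  input=q u v u u $  — expand <S> → <C> u
step 2: stack=$ u <C>  input=q u v u u $  — expand <C> → <B>
step 3: stack=$ u <B>  input=q u v u u $  — expand <B> → <N> <H> <C>
step 4: stack=$ u <C> <H> <N>  input=q u v u u $  — expand <N> → q
step 5: stack=$ u <C> <H> q  input=q u v u u $  — match q
step 6: stack=$ u <C> <H>  input=u v u u $  — expand <H> → u
step 7: stack=$ u <C> u  input=u v u u $  — match u
step 8: stack=$ u <C>  input=v u u $  — expand <C> → v
step 9: stack=$ u v  input=v u u $  — match v
step 10: stack=$ u  input=u u $  — match u
step 11: stack=$  input=u $  — error: stack empty but input remains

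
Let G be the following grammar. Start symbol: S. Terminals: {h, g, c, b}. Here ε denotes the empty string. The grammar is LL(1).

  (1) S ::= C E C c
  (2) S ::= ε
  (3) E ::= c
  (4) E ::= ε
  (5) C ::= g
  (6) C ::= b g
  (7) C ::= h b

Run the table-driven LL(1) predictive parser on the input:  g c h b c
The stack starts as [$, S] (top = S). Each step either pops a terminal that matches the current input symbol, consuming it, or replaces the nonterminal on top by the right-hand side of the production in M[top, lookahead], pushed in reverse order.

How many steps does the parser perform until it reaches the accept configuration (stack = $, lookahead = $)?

9

     Stack      Input        Action
  1  $ S        g c h b c $  expand S ::= C E C c
  2  $ c C E C  g c h b c $  expand C ::= g
  3  $ c C E g  g c h b c $  match g
  4  $ c C E    c h b c $    expand E ::= c
  5  $ c C c    c h b c $    match c
  6  $ c C      h b c $      expand C ::= h b
  7  $ c b h    h b c $      match h
  8  $ c b      b c $        match b
  9  $ c        c $          match c
Accept reached after 9 steps.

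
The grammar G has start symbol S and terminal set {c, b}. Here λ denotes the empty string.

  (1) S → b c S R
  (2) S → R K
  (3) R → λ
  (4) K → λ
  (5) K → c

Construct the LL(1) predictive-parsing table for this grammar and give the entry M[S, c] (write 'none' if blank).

S → R K

FIRST(R) = {λ}
FIRST(K) = {λ, c}
FIRST(S) = {λ, b, c}  (via R K)
FOLLOW(S) includes $ since S is the start symbol.
FOLLOW(S): in S→b c S R, S is followed by R with FIRST {λ}; in S→b c S R, the suffix after S is nullable (adds nothing new). Thus FOLLOW(S) = {$}.
For S → b c S R: FIRST(b c S R) = {b}, so it goes in M[S, t] for t ∈ {b}.
For S → R K: FIRST(R K) = {λ, c}, so it goes in M[S, t] for t ∈ {c}; since λ ∈ FIRST, also for every t ∈ FOLLOW(S) = {$}.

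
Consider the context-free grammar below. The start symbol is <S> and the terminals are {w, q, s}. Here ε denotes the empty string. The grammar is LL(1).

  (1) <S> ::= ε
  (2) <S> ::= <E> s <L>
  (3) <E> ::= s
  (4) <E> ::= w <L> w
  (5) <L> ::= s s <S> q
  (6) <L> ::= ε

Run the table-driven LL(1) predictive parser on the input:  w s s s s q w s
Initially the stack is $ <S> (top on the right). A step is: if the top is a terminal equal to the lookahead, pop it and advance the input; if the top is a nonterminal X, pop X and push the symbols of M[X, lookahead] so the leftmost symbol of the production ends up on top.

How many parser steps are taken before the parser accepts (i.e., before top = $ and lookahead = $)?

      Stack                  Input              Action
   1  $ <S>                  w s s s s q w s $  expand <S> ::= <E> s <L>
   2  $ <L> s <E>            w s s s s q w s $  expand <E> ::= w <L> w
   3  $ <L> s w <L> w        w s s s s q w s $  match w
   4  $ <L> s w <L>          s s s s q w s $    expand <L> ::= s s <S> q
   5  $ <L> s w q <S> s s    s s s s q w s $    match s
   6  $ <L> s w q <S> s      s s s q w s $      match s
   7  $ <L> s w q <S>        s s q w s $        expand <S> ::= <E> s <L>
   8  $ <L> s w q <L> s <E>  s s q w s $        expand <E> ::= s
   9  $ <L> s w q <L> s s    s s q w s $        match s
  10  $ <L> s w q <L> s      s q w s $          match s
  11  $ <L> s w q <L>        q w s $            expand <L> ::= ε
  12  $ <L> s w q            q w s $            match q
  13  $ <L> s w              w s $              match w
  14  $ <L> s                s $                match s
  15  $ <L>                  $                  expand <L> ::= ε
Accept reached after 15 steps.

15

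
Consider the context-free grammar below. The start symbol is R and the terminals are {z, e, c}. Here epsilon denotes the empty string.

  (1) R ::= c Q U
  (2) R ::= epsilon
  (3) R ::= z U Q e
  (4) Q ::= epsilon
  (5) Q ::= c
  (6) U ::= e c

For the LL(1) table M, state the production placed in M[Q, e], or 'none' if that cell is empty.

Q ::= epsilon

FIRST(R): from R::=c Q U we get {c}; from R::=epsilon we get {epsilon}; from R::=z U Q e we get {z}. So FIRST(R) = {epsilon, c, z}.
FIRST(Q): from Q::=epsilon we get {epsilon}; from Q::=c we get {c}. So FIRST(Q) = {epsilon, c}.
FIRST(U): from U::=e c we get {e}. So FIRST(U) = {e}.
FOLLOW(R) includes $ since R is the start symbol.
FOLLOW(Q): in R::=c Q U, Q is followed by U with FIRST {e}; in R::=z U Q e, Q is followed by e with FIRST {e}. Thus FOLLOW(Q) = {e}.
For Q ::= epsilon: FIRST(epsilon) = {epsilon}, so it goes in M[Q, t] for t ∈ {}; since epsilon ∈ FIRST, also for every t ∈ FOLLOW(Q) = {e}.
For Q ::= c: FIRST(c) = {c}, so it goes in M[Q, t] for t ∈ {c}.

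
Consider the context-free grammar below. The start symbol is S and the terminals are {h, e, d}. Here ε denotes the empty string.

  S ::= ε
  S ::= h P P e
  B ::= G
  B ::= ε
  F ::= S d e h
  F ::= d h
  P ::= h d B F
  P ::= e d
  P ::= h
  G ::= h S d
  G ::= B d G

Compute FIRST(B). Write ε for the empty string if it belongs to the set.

{ε, d, h}

FIRST(S) = {ε, h}
FIRST(P) = {e, h}
FIRST(F) = {d, h}  (via S d e h)
FIRST(B) = {ε, d, h}  (via G)
FIRST(G) = {d, h}  (via B d G)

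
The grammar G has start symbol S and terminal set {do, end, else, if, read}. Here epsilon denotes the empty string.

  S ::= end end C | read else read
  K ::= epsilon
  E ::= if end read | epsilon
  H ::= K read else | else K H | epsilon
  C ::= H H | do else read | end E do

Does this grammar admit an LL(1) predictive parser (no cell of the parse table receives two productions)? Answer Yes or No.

FIRST(S) = {end, read}
FIRST(K) = {epsilon}
FIRST(E) = {epsilon, if}
FIRST(H) = {epsilon, else, read}
FIRST(C) = {epsilon, do, else, end, read}
FOLLOW(S) = {$}
FOLLOW(K) = {$, else, read}
FOLLOW(E) = {do}
FOLLOW(H) = {$, else, read}
FOLLOW(C) = {$}
Cell M[H, else] receives both H ::= else K H and H ::= epsilon — the grammar is not LL(1).

No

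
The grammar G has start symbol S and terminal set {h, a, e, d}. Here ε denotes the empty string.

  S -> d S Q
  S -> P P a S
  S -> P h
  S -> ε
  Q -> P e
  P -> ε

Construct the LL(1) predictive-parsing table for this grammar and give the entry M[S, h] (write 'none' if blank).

S -> P h

FIRST(P) = {ε}
FIRST(S) = {ε, a, d, h}  (via P P a S, P h)
FIRST(Q) = {e}  (via P e)
FOLLOW(S) includes $ since S is the start symbol.
FOLLOW(S): in S->d S Q, S is followed by Q with FIRST {e}; in S->P P a S, the suffix after S is empty (adds nothing new). Thus FOLLOW(S) = {$, e}.
For S -> d S Q: FIRST(d S Q) = {d}, so it goes in M[S, t] for t ∈ {d}.
For S -> P P a S: FIRST(P P a S) = {a}, so it goes in M[S, t] for t ∈ {a}.
For S -> P h: FIRST(P h) = {h}, so it goes in M[S, t] for t ∈ {h}.
For S -> ε: FIRST(ε) = {ε}, so it goes in M[S, t] for t ∈ {}; since ε ∈ FIRST, also for every t ∈ FOLLOW(S) = {$, e}.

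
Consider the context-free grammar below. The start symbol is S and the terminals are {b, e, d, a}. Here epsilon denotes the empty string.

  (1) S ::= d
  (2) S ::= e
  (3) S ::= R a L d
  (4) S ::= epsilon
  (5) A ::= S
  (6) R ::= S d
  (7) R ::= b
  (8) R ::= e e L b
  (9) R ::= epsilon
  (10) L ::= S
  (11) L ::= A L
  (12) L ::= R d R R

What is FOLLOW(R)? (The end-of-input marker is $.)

FIRST(S): from S::=d we get {d}; from S::=e we get {e}; from S::=R a L d we get {a, b, d, e}; from S::=epsilon we get {epsilon}. So FIRST(S) = {epsilon, a, b, d, e}.
FIRST(A): from A::=S we get {epsilon, a, b, d, e}. So FIRST(A) = {epsilon, a, b, d, e}.
FIRST(R): from R::=S d we get {a, b, d, e}; from R::=b we get {b}; from R::=e e L b we get {e}; from R::=epsilon we get {epsilon}. So FIRST(R) = {epsilon, a, b, d, e}.
FIRST(L): from L::=S we get {epsilon, a, b, d, e}; from L::=A L we get {epsilon, a, b, d, e}; from L::=R d R R we get {a, b, d, e}. So FIRST(L) = {epsilon, a, b, d, e}.
FOLLOW(S) includes $ since S is the start symbol.
FOLLOW(L): in S::=R a L d, L is followed by d with FIRST {d}; in R::=e e L b, L is followed by b with FIRST {b}; in L::=A L, the suffix after L is empty (adds nothing new). Thus FOLLOW(L) = {b, d}.
FOLLOW(A): in L::=A L, A is followed by L with FIRST {epsilon, a, b, d, e}; in L::=A L, the suffix after A is nullable, so FOLLOW(A) ⊇ FOLLOW(L) = {b, d}. Thus FOLLOW(A) = {a, b, d, e}.
FOLLOW(S): in A::=S, the suffix after S is empty, so FOLLOW(S) ⊇ FOLLOW(A) = {a, b, d, e}; in R::=S d, S is followed by d with FIRST {d}; in L::=S, the suffix after S is empty, so FOLLOW(S) ⊇ FOLLOW(L) = {b, d}. Thus FOLLOW(S) = {$, a, b, d, e}.
FOLLOW(R): in S::=R a L d, R is followed by a L d with FIRST {a}; in L::=R d R R (occurrence 1), R is followed by d R R with FIRST {d}; in L::=R d R R (occurrence 2), R is followed by R with FIRST {epsilon, a, b, d, e}; in L::=R d R R (occurrence 2), the suffix after R is nullable, so FOLLOW(R) ⊇ FOLLOW(L) = {b, d}; in L::=R d R R (occurrence 3), the suffix after R is empty, so FOLLOW(R) ⊇ FOLLOW(L) = {b, d}. Thus FOLLOW(R) = {a, b, d, e}.

{a, b, d, e}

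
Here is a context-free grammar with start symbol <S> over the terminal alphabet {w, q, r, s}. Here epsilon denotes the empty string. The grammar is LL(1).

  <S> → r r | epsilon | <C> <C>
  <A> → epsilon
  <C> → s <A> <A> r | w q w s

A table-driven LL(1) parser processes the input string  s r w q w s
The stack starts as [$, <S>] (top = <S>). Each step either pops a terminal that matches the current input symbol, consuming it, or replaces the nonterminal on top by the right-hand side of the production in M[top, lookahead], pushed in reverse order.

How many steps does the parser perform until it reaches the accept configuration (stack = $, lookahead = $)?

      Stack              Input          Action
   1  $ <S>              s r w q w s $  expand <S> → <C> <C>
   2  $ <C> <C>          s r w q w s $  expand <C> → s <A> <A> r
   3  $ <C> r <A> <A> s  s r w q w s $  match s
   4  $ <C> r <A> <A>    r w q w s $    expand <A> → epsilon
   5  $ <C> r <A>        r w q w s $    expand <A> → epsilon
   6  $ <C> r            r w q w s $    match r
   7  $ <C>              w q w s $      expand <C> → w q w s
   8  $ s w q w          w q w s $      match w
   9  $ s w q            q w s $        match q
  10  $ s w              w s $          match w
  11  $ s                s $            match s
Accept reached after 11 steps.

11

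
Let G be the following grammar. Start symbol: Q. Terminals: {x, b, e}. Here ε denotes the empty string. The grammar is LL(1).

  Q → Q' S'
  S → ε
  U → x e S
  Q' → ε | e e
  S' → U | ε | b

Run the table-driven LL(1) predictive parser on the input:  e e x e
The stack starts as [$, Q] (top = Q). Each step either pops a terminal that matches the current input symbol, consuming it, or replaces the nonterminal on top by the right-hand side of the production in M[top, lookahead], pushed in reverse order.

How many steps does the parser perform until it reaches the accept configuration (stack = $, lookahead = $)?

     Stack     Input      Action
  1  $ Q       e e x e $  expand Q → Q' S'
  2  $ S' Q'   e e x e $  expand Q' → e e
  3  $ S' e e  e e x e $  match e
  4  $ S' e    e x e $    match e
  5  $ S'      x e $      expand S' → U
  6  $ U       x e $      expand U → x e S
  7  $ S e x   x e $      match x
  8  $ S e     e $        match e
  9  $ S       $          expand S → ε
Accept reached after 9 steps.

9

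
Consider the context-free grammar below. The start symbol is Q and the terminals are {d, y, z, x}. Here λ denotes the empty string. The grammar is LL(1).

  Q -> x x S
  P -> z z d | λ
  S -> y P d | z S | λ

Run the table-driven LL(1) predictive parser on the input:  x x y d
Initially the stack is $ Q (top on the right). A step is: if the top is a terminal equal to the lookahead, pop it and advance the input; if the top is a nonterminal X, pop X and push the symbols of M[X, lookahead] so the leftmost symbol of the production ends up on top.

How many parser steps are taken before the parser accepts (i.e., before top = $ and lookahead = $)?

7

     Stack    Input      Action
  1  $ Q      x x y d $  expand Q -> x x S
  2  $ S x x  x x y d $  match x
  3  $ S x    x y d $    match x
  4  $ S      y d $      expand S -> y P d
  5  $ d P y  y d $      match y
  6  $ d P    d $        expand P -> λ
  7  $ d      d $        match d
Accept reached after 7 steps.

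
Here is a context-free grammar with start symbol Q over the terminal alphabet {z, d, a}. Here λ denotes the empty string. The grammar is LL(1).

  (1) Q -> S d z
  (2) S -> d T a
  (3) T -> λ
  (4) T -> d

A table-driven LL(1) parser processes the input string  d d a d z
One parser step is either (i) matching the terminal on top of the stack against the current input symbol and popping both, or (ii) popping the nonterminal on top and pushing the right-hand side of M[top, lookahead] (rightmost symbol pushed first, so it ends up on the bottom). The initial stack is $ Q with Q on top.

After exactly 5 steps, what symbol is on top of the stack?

a

step 1: stack=$ Q  input=d d a d z $  — expand Q -> S d z
step 2: stack=$ z d S  input=d d a d z $  — expand S -> d T a
step 3: stack=$ z d a T d  input=d d a d z $  — match d
step 4: stack=$ z d a T  input=d a d z $  — expand T -> d
step 5: stack=$ z d a d  input=d a d z $  — match d
Stack after step 5: $ z d a (top = a).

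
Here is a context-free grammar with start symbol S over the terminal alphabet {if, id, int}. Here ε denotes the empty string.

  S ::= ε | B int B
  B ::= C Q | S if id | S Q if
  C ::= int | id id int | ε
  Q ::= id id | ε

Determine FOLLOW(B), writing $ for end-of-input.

FIRST(C): from C::=int we get {int}; from C::=id id int we get {id}; from C::=ε we get {ε}. So FIRST(C) = {ε, id, int}.
FIRST(Q): from Q::=id id we get {id}; from Q::=ε we get {ε}. So FIRST(Q) = {ε, id}.
FIRST(S): from S::=ε we get {ε}; from S::=B int B we get {id, if, int}. So FIRST(S) = {ε, id, if, int}.
FIRST(B): from B::=C Q we get {ε, id, int}; from B::=S if id we get {id, if, int}; from B::=S Q if we get {id, if, int}. So FIRST(B) = {ε, id, if, int}.
FOLLOW(S) includes $ since S is the start symbol.
FOLLOW(S): in B::=S if id, S is followed by if id with FIRST {if}; in B::=S Q if, S is followed by Q if with FIRST {id, if}. Thus FOLLOW(S) = {$, id, if}.
FOLLOW(B): in S::=B int B (occurrence 1), B is followed by int B with FIRST {int}; in S::=B int B (occurrence 2), the suffix after B is empty, so FOLLOW(B) ⊇ FOLLOW(S) = {$, id, if}. Thus FOLLOW(B) = {$, id, if, int}.
FOLLOW(C): in B::=C Q, C is followed by Q with FIRST {ε, id}; in B::=C Q, the suffix after C is nullable, so FOLLOW(C) ⊇ FOLLOW(B) = {$, id, if, int}. Thus FOLLOW(C) = {$, id, if, int}.
FOLLOW(Q): in B::=C Q, the suffix after Q is empty, so FOLLOW(Q) ⊇ FOLLOW(B) = {$, id, if, int}; in B::=S Q if, Q is followed by if with FIRST {if}. Thus FOLLOW(Q) = {$, id, if, int}.

{$, id, if, int}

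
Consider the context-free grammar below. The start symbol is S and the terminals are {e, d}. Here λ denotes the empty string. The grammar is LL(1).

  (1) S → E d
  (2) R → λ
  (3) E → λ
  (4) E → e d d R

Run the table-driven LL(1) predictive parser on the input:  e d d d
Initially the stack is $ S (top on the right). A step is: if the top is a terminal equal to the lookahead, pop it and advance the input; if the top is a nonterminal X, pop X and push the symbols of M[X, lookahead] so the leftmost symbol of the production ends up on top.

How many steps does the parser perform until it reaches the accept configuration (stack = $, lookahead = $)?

7

     Stack        Input      Action
  1  $ S          e d d d $  expand S → E d
  2  $ d E        e d d d $  expand E → e d d R
  3  $ d R d d e  e d d d $  match e
  4  $ d R d d    d d d $    match d
  5  $ d R d      d d $      match d
  6  $ d R        d $        expand R → λ
  7  $ d          d $        match d
Accept reached after 7 steps.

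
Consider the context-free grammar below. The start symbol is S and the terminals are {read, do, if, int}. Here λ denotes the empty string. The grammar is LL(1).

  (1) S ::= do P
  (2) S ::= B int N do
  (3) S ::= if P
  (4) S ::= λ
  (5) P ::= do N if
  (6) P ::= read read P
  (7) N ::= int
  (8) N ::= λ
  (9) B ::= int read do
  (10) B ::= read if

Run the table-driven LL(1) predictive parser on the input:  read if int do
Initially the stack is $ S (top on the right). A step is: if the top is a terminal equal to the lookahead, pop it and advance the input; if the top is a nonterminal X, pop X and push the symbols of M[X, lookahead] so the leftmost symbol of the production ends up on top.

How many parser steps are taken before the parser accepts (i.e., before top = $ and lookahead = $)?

     Stack               Input             Action
  1  $ S                 read if int do $  expand S ::= B int N do
  2  $ do N int B        read if int do $  expand B ::= read if
  3  $ do N int if read  read if int do $  match read
  4  $ do N int if       if int do $       match if
  5  $ do N int          int do $          match int
  6  $ do N              do $              expand N ::= λ
  7  $ do                do $              match do
Accept reached after 7 steps.

7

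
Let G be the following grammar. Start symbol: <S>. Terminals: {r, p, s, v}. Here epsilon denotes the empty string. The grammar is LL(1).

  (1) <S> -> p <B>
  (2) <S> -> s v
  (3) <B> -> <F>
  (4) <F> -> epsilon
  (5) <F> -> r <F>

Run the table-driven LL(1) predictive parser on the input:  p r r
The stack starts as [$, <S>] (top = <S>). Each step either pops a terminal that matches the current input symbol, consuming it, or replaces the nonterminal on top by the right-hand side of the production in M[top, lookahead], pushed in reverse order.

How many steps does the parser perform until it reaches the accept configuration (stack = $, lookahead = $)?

8

     Stack    Input    Action
  1  $ <S>    p r r $  expand <S> -> p <B>
  2  $ <B> p  p r r $  match p
  3  $ <B>    r r $    expand <B> -> <F>
  4  $ <F>    r r $    expand <F> -> r <F>
  5  $ <F> r  r r $    match r
  6  $ <F>    r $      expand <F> -> r <F>
  7  $ <F> r  r $      match r
  8  $ <F>    $        expand <F> -> epsilon
Accept reached after 8 steps.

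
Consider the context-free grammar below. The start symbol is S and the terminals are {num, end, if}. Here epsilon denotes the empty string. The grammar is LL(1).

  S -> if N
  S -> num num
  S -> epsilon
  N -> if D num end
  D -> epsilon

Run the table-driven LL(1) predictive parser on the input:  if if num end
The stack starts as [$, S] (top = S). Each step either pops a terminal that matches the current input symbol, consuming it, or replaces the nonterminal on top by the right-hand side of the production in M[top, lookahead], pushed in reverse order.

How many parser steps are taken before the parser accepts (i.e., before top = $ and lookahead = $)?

step 1: stack=$ S  input=if if num end $  — expand S -> if N
step 2: stack=$ N if  input=if if num end $  — match if
step 3: stack=$ N  input=if num end $  — expand N -> if D num end
step 4: stack=$ end num D if  input=if num end $  — match if
step 5: stack=$ end num D  input=num end $  — expand D -> epsilon
step 6: stack=$ end num  input=num end $  — match num
step 7: stack=$ end  input=end $  — match end
Accept reached after 7 steps.

7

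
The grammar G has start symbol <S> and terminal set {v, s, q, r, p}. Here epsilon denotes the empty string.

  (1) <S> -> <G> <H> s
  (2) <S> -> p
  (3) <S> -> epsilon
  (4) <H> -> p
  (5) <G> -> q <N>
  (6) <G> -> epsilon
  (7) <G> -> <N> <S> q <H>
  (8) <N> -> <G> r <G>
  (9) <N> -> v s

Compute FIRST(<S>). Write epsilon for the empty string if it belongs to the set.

{epsilon, p, q, r, v}

FIRST(<H>): from <H>->p we get {p}. So FIRST(<H>) = {p}.
FIRST(<S>): from <S>-><G> <H> s we get {p, q, r, v}; from <S>->p we get {p}; from <S>->epsilon we get {epsilon}. So FIRST(<S>) = {epsilon, p, q, r, v}.
FIRST(<G>): from <G>->q <N> we get {q}; from <G>->epsilon we get {epsilon}; from <G>-><N> <S> q <H> we get {q, r, v}. So FIRST(<G>) = {epsilon, q, r, v}.
FIRST(<N>): from <N>-><G> r <G> we get {q, r, v}; from <N>->v s we get {v}. So FIRST(<N>) = {q, r, v}.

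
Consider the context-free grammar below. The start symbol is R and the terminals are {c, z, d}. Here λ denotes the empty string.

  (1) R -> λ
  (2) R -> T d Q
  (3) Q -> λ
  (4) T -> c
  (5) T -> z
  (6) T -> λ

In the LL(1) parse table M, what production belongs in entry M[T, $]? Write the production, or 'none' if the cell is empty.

none

FIRST(Q): from Q->λ we get {λ}. So FIRST(Q) = {λ}.
FIRST(T): from T->c we get {c}; from T->z we get {z}; from T->λ we get {λ}. So FIRST(T) = {λ, c, z}.
FIRST(R): from R->λ we get {λ}; from R->T d Q we get {c, d, z}. So FIRST(R) = {λ, c, d, z}.
FOLLOW(R) includes $ since R is the start symbol.
FOLLOW(T): in R->T d Q, T is followed by d Q with FIRST {d}. Thus FOLLOW(T) = {d}.
For T -> c: FIRST(c) = {c}, so it goes in M[T, t] for t ∈ {c}.
For T -> z: FIRST(z) = {z}, so it goes in M[T, t] for t ∈ {z}.
For T -> λ: FIRST(λ) = {λ}, so it goes in M[T, t] for t ∈ {}; since λ ∈ FIRST, also for every t ∈ FOLLOW(T) = {d}.
None of these place a production in M[T, $].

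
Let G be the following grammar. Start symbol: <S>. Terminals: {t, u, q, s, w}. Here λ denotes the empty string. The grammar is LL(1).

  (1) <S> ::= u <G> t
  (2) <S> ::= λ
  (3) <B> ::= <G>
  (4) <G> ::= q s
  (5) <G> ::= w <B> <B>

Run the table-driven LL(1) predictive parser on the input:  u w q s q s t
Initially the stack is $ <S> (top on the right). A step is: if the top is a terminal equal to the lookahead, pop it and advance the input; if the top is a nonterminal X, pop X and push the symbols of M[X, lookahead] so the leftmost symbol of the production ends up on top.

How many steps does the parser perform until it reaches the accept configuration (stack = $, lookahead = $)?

13

      Stack          Input            Action
   1  $ <S>          u w q s q s t $  expand <S> ::= u <G> t
   2  $ t <G> u      u w q s q s t $  match u
   3  $ t <G>        w q s q s t $    expand <G> ::= w <B> <B>
   4  $ t <B> <B> w  w q s q s t $    match w
   5  $ t <B> <B>    q s q s t $      expand <B> ::= <G>
   6  $ t <B> <G>    q s q s t $      expand <G> ::= q s
   7  $ t <B> s q    q s q s t $      match q
   8  $ t <B> s      s q s t $        match s
   9  $ t <B>        q s t $          expand <B> ::= <G>
  10  $ t <G>        q s t $          expand <G> ::= q s
  11  $ t s q        q s t $          match q
  12  $ t s          s t $            match s
  13  $ t            t $              match t
Accept reached after 13 steps.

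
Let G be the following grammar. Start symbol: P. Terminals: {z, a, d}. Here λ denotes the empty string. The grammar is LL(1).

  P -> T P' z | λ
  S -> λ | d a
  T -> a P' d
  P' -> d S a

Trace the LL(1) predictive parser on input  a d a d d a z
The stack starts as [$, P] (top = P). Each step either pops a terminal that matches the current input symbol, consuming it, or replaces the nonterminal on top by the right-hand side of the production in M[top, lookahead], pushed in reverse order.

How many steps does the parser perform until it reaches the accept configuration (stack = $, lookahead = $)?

13

step 1: stack=$ P  input=a d a d d a z $  — expand P -> T P' z
step 2: stack=$ z P' T  input=a d a d d a z $  — expand T -> a P' d
step 3: stack=$ z P' d P' a  input=a d a d d a z $  — match a
step 4: stack=$ z P' d P'  input=d a d d a z $  — expand P' -> d S a
step 5: stack=$ z P' d a S d  input=d a d d a z $  — match d
step 6: stack=$ z P' d a S  input=a d d a z $  — expand S -> λ
step 7: stack=$ z P' d a  input=a d d a z $  — match a
step 8: stack=$ z P' d  input=d d a z $  — match d
step 9: stack=$ z P'  input=d a z $  — expand P' -> d S a
step 10: stack=$ z a S d  input=d a z $  — match d
step 11: stack=$ z a S  input=a z $  — expand S -> λ
step 12: stack=$ z a  input=a z $  — match a
step 13: stack=$ z  input=z $  — match z
Accept reached after 13 steps.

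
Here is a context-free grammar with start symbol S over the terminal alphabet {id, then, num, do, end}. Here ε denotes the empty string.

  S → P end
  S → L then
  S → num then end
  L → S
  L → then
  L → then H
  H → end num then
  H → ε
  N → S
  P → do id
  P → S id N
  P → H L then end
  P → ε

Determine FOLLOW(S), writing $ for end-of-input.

{$, end, id, then}

FIRST(H) = {ε, end}
FIRST(S) = {do, end, num, then}  (via P end, L then)
FIRST(L) = {do, end, num, then}  (via S)
FIRST(N) = {do, end, num, then}  (via S)
FIRST(P) = {ε, do, end, num, then}  (via S id N, H L then end)
FOLLOW(S) includes $ since S is the start symbol.
FOLLOW(L): in S→L then, L is followed by then with FIRST {then}; in P→H L then end, L is followed by then end with FIRST {then}. Thus FOLLOW(L) = {then}.
FOLLOW(H): in L→then H, the suffix after H is empty, so FOLLOW(H) ⊇ FOLLOW(L) = {then}; in P→H L then end, H is followed by L then end with FIRST {do, end, num, then}. Thus FOLLOW(H) = {do, end, num, then}.
FOLLOW(P): in S→P end, P is followed by end with FIRST {end}. Thus FOLLOW(P) = {end}.
FOLLOW(N): in P→S id N, the suffix after N is empty, so FOLLOW(N) ⊇ FOLLOW(P) = {end}. Thus FOLLOW(N) = {end}.
FOLLOW(S): in L→S, the suffix after S is empty, so FOLLOW(S) ⊇ FOLLOW(L) = {then}; in N→S, the suffix after S is empty, so FOLLOW(S) ⊇ FOLLOW(N) = {end}; in P→S id N, S is followed by id N with FIRST {id}. Thus FOLLOW(S) = {$, end, id, then}.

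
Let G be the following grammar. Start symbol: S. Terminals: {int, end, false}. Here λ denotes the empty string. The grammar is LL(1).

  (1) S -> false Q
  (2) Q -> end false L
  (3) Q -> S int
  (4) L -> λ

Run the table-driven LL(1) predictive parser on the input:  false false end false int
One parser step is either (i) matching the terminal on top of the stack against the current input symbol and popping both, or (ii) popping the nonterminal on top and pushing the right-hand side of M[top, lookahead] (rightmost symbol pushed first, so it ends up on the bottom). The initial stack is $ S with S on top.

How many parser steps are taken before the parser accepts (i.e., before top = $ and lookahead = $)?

      Stack              Input                        Action
   1  $ S                false false end false int $  expand S -> false Q
   2  $ Q false          false false end false int $  match false
   3  $ Q                false end false int $        expand Q -> S int
   4  $ int S            false end false int $        expand S -> false Q
   5  $ int Q false      false end false int $        match false
   6  $ int Q            end false int $              expand Q -> end false L
   7  $ int L false end  end false int $              match end
   8  $ int L false      false int $                  match false
   9  $ int L            int $                        expand L -> λ
  10  $ int              int $                        match int
Accept reached after 10 steps.

10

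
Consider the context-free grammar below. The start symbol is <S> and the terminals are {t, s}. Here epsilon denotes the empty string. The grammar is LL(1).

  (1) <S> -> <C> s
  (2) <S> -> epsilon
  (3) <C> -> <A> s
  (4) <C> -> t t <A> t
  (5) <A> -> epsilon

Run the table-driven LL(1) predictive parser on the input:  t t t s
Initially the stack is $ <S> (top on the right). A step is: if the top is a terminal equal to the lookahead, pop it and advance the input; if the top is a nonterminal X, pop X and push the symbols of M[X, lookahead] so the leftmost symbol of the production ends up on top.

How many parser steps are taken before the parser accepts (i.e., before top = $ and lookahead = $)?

step 1: stack=$ <S>  input=t t t s $  — expand <S> -> <C> s
step 2: stack=$ s <C>  input=t t t s $  — expand <C> -> t t <A> t
step 3: stack=$ s t <A> t t  input=t t t s $  — match t
step 4: stack=$ s t <A> t  input=t t s $  — match t
step 5: stack=$ s t <A>  input=t s $  — expand <A> -> epsilon
step 6: stack=$ s t  input=t s $  — match t
step 7: stack=$ s  input=s $  — match s
Accept reached after 7 steps.

7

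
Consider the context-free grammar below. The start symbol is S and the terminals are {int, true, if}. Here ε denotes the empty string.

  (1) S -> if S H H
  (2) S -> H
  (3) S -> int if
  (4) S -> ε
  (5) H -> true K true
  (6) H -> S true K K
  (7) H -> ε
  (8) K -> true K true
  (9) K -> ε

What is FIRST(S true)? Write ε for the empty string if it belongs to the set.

FIRST(K): from K->true K true we get {true}; from K->ε we get {ε}. So FIRST(K) = {ε, true}.
FIRST(S): from S->if S H H we get {if}; from S->H we get {ε, if, int, true}; from S->int if we get {int}; from S->ε we get {ε}. So FIRST(S) = {ε, if, int, true}.
FIRST(H): from H->true K true we get {true}; from H->S true K K we get {if, int, true}; from H->ε we get {ε}. So FIRST(H) = {ε, if, int, true}.
FIRST(S true): take FIRST of each symbol in turn, carrying on past any symbol whose FIRST contains ε; result {if, int, true}.

{if, int, true}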